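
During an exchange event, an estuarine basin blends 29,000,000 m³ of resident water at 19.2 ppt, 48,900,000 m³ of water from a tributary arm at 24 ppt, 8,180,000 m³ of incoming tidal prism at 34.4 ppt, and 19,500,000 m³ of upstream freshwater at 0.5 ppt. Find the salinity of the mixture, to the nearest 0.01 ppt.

19.15 ppt

Salt balance:
salt = 29,000,000×19.2 + 48,900,000×24 + 8,180,000×34.4 + 19,500,000×0.5 = 556,800,000 + 1,173,600,000 + 281,392,000 + 9,750,000 = 2,021,542,000
volume = 29,000,000 + 48,900,000 + 8,180,000 + 19,500,000 = 105,580,000 m³
S = 2,021,542,000 / 105,580,000 = 19.147 ppt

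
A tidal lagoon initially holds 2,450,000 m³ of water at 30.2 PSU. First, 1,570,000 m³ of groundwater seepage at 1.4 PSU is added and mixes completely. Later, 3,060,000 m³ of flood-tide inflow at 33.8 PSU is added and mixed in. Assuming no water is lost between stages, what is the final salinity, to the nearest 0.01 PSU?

Conserving salt mass:
Initial salt = 2,450,000×30.2 = 73,990,000
After stage 1: salt = 73,990,000 + 1,570,000×1.4 = 76,188,000; volume = 4,020,000 m³; S = 18.952 PSU
After stage 2: salt = 76,188,000 + 3,060,000×33.8 = 179,616,000; volume = 7,080,000 m³
S = 179,616,000 / 7,080,000 = 25.3695 PSU

25.37 PSU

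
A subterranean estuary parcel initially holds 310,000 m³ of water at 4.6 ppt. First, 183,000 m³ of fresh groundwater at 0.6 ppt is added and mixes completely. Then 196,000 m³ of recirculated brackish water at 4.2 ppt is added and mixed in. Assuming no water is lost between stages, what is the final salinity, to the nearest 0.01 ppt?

3.42 ppt

Weighted by volume,
Initial salt = 310,000×4.6 = 1,426,000
After stage 1: salt = 1,426,000 + 183,000×0.6 = 1,535,800; volume = 493,000 m³; S = 3.115 ppt
After stage 2: salt = 1,535,800 + 196,000×4.2 = 2,359,000; volume = 689,000 m³
S = 2,359,000 / 689,000 = 3.4238 ppt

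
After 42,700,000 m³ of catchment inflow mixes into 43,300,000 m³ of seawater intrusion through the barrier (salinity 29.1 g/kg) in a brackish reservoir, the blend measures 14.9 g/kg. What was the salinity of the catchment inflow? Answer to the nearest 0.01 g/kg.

0.50 g/kg

Salt balance: 43,300,000×29.1 + 42,700,000×S = 86,000,000×14.9
1,260,030,000 + 42,700,000·S = 1,281,400,000
S = (1,281,400,000 − 1,260,030,000) / 42,700,000 = 0.5005 g/kg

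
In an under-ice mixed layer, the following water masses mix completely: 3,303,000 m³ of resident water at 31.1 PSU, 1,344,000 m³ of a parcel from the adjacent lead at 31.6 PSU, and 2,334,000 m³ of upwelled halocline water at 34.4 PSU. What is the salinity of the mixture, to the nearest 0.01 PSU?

Weighted by volume,
salt = 3,303,000×31.1 + 1,344,000×31.6 + 2,334,000×34.4 = 102,723,300 + 42,470,400 + 80,289,600 = 225,483,300
volume = 3,303,000 + 1,344,000 + 2,334,000 = 6,981,000 m³
S = 225,483,300 / 6,981,000 = 32.2996 PSU

32.30 PSU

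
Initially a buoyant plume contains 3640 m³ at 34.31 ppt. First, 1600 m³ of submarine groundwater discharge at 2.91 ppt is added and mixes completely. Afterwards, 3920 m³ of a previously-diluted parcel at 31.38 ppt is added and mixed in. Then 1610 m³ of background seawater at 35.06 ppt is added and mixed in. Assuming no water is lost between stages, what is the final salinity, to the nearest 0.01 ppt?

By conservation of dissolved salt,
Initial salt = 3,640×34.31 = 124,888.4
After stage 1: salt = 124,888.4 + 1,600×2.91 = 129,544.4; volume = 5,240 m³; S = 24.722 ppt
After stage 2: salt = 129,544.4 + 3,920×31.38 = 252,554; volume = 9,160 m³; S = 27.571 ppt
After stage 3: salt = 252,554 + 1,610×35.06 = 309,000.6; volume = 10,770 m³
S = 309,000.6 / 10,770 = 28.6909 ppt

28.69 ppt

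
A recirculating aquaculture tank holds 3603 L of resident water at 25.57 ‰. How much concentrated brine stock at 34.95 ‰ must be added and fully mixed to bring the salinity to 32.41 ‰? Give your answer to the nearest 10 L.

9700 L

Salt balance: 3,603×25.57 + V×34.95 = (3,603+V)×32.41
92,128.71 + 34.95V = 116,773.23 + 32.41V
24,644.52 = 2.54V
V = 9,702.57 L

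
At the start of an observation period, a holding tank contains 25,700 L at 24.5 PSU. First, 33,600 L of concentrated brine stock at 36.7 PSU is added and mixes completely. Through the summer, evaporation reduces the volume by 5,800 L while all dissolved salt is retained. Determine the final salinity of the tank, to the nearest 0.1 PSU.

34.8 PSU

After mixing: salt = 25,700×24.5 + 33,600×36.7 = 1,862,770; volume = 59,300 L
After evaporation: salt unchanged = 1,862,770; volume = 59,300 − 5,800 = 53,500 L
S = 1,862,770 / 53,500 = 34.8181 PSU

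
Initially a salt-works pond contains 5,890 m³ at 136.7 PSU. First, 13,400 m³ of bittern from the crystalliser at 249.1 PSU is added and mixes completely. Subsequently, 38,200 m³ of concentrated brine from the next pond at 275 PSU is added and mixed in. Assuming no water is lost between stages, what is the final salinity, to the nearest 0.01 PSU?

Salt balance:
Initial salt = 5,890×136.7 = 805,163
After stage 1: salt = 805,163 + 13,400×249.1 = 4,143,103; volume = 19,290 m³; S = 214.78 PSU
After stage 2: salt = 4,143,103 + 38,200×275 = 14,648,103; volume = 57,490 m³
S = 14,648,103 / 57,490 = 254.7939 PSU

254.79 PSU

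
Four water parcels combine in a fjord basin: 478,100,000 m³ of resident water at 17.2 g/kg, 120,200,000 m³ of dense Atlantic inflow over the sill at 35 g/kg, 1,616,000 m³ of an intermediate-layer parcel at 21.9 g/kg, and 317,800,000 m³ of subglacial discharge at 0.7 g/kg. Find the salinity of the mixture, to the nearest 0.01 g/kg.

13.83 g/kg

Mass of salt is conserved:
salt = 478,100,000×17.2 + 120,200,000×35 + 1,616,000×21.9 + 317,800,000×0.7 = 8,223,320,000 + 4,207,000,000 + 35,390,400 + 222,460,000 = 12,688,170,400
volume = 478,100,000 + 120,200,000 + 1,616,000 + 317,800,000 = 917,716,000 m³
S = 12,688,170,400 / 917,716,000 = 13.8258 g/kg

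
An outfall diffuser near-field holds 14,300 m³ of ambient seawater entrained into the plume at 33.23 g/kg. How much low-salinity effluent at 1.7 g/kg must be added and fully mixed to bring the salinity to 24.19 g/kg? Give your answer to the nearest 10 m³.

5750 m³

Salt balance: 14,300×33.23 + V×1.7 = (14,300+V)×24.19
475,189 + 1.7V = 345,917 + 24.19V
129,272 = 22.49V
V = 5,747.98 m³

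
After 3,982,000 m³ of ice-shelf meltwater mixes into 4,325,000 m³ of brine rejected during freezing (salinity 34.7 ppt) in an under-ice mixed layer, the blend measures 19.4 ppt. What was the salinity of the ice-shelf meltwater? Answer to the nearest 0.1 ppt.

2.8 ppt

Salt balance: 4,325,000×34.7 + 3,982,000×S = 8,307,000×19.4
150,077,500 + 3,982,000·S = 161,155,800
S = (161,155,800 − 150,077,500) / 3,982,000 = 2.7821 ppt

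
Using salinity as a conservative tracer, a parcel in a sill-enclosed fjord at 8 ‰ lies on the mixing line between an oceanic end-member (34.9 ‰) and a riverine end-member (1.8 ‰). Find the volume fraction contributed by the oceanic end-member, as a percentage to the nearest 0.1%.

18.7%

Let g be the oceanic fraction. Salt balance per unit volume:
g×34.9 + (1−g)×1.8 = 8
g = (8 − 1.8) / (34.9 − 1.8) = 6.2/33.1 = 0.1873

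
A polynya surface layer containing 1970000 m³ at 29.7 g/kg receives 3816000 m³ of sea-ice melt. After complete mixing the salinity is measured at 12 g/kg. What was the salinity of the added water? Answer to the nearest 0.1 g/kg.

Salt balance: 1,970,000×29.7 + 3,816,000×S = 5,786,000×12
58,509,000 + 3,816,000·S = 69,432,000
S = (69,432,000 − 58,509,000) / 3,816,000 = 2.8624 g/kg

2.9 g/kg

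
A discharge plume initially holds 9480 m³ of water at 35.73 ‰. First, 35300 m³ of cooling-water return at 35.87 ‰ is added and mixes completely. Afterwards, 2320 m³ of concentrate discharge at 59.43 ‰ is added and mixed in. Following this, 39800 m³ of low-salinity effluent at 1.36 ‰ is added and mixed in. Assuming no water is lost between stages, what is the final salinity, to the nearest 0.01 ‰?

20.68 ‰

Weighted by volume,
Initial salt = 9,480×35.73 = 338,720.4
After stage 1: salt = 338,720.4 + 35,300×35.87 = 1,604,931.4; volume = 44,780 m³; S = 35.84 ‰
After stage 2: salt = 1,604,931.4 + 2,320×59.43 = 1,742,809; volume = 47,100 m³; S = 37.002 ‰
After stage 3: salt = 1,742,809 + 39,800×1.36 = 1,796,937; volume = 86,900 m³
S = 1,796,937 / 86,900 = 20.6782 ‰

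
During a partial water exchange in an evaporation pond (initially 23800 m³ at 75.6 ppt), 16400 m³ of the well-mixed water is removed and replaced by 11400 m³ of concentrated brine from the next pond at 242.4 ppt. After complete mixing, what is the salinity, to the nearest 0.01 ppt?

Remaining after removal: 7,400 m³ at 75.6 ppt (salt = 559,440)
After addition: salt = 559,440 + 11,400×242.4 = 3,322,800; volume = 18,800 m³
S = 3,322,800 / 18,800 = 176.7447 ppt

176.74 ppt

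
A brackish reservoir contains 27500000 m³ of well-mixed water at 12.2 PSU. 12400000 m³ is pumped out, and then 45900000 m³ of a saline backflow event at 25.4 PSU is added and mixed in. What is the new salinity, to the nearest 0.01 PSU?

22.13 PSU

Remaining after removal: 15,100,000 m³ at 12.2 PSU (salt = 184,220,000)
After addition: salt = 184,220,000 + 45,900,000×25.4 = 1,350,080,000; volume = 61,000,000 m³
S = 1,350,080,000 / 61,000,000 = 22.1325 PSU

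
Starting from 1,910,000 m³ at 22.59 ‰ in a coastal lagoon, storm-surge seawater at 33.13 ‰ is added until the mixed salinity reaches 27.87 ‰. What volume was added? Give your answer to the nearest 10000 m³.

1920000 m³

Salt balance: 1,910,000×22.59 + V×33.13 = (1,910,000+V)×27.87
43,146,900 + 33.13V = 53,231,700 + 27.87V
10,084,800 = 5.26V
V = 1,917,262.36 m³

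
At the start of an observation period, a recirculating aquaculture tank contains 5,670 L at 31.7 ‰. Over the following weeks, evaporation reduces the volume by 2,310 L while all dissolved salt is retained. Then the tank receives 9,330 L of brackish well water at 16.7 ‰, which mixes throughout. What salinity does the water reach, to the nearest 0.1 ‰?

After evaporation: salt = 5,670×31.7 = 179,739; volume = 5,670 − 2,310 = 3,360 L
After mixing: salt = 179,739 + 9,330×16.7 = 335,550; volume = 3,360 + 9,330 = 12,690 L
S = 335,550 / 12,690 = 26.4421 ‰

26.4 ‰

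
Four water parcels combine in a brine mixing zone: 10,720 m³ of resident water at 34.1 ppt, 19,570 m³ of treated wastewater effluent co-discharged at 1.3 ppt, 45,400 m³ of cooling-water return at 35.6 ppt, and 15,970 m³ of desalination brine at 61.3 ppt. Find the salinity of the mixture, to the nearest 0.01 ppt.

Conserving salt mass:
salt = 10,720×34.1 + 19,570×1.3 + 45,400×35.6 + 15,970×61.3 = 365,552 + 25,441 + 1,616,240 + 978,961 = 2,986,194
volume = 10,720 + 19,570 + 45,400 + 15,970 = 91,660 m³
S = 2,986,194 / 91,660 = 32.579 ppt

32.58 ppt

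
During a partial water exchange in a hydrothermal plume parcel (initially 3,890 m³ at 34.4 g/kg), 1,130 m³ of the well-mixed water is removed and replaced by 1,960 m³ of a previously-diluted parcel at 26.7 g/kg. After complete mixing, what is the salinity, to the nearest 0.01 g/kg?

Remaining after removal: 2,760 m³ at 34.4 g/kg (salt = 94,944)
After addition: salt = 94,944 + 1,960×26.7 = 147,276; volume = 4,720 m³
S = 147,276 / 4,720 = 31.2025 g/kg

31.20 g/kg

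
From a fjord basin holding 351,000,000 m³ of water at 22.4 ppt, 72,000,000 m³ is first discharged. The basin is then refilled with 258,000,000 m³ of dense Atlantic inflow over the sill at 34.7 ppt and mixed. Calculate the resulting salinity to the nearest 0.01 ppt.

Remaining after removal: 279,000,000 m³ at 22.4 ppt (salt = 6,249,600,000)
After addition: salt = 6,249,600,000 + 258,000,000×34.7 = 15,202,200,000; volume = 537,000,000 m³
S = 15,202,200,000 / 537,000,000 = 28.3095 ppt

28.31 ppt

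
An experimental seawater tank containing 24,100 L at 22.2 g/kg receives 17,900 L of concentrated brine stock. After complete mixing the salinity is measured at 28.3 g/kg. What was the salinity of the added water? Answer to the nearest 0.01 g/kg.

36.51 g/kg

Salt balance: 24,100×22.2 + 17,900×S = 42,000×28.3
535,020 + 17,900·S = 1,188,600
S = (1,188,600 − 535,020) / 17,900 = 36.5128 g/kg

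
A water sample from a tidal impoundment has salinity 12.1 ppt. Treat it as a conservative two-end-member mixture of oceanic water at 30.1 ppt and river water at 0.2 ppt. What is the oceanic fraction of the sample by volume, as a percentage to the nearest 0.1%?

Let g be the oceanic fraction. Salt balance per unit volume:
g×30.1 + (1−g)×0.2 = 12.1
g = (12.1 − 0.2) / (30.1 − 0.2) = 11.9/29.9 = 0.398

39.8%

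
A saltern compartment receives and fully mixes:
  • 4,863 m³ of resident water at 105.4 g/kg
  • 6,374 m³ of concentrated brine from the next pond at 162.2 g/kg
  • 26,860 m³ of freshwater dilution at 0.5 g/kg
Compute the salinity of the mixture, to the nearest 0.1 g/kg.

40.9 g/kg

Weighted by volume,
salt = 4,863×105.4 + 6,374×162.2 + 26,860×0.5 = 512,560.2 + 1,033,862.8 + 13,430 = 1,559,853
volume = 4,863 + 6,374 + 26,860 = 38,097 m³
S = 1,559,853 / 38,097 = 40.944 g/kg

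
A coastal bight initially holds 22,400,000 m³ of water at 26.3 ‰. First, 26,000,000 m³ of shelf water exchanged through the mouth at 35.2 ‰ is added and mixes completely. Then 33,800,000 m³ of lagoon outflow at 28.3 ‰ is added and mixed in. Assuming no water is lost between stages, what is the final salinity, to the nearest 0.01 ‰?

29.94 ‰

Conserving salt mass:
Initial salt = 22,400,000×26.3 = 589,120,000
After stage 1: salt = 589,120,000 + 26,000,000×35.2 = 1,504,320,000; volume = 48,400,000 m³; S = 31.081 ‰
After stage 2: salt = 1,504,320,000 + 33,800,000×28.3 = 2,460,860,000; volume = 82,200,000 m³
S = 2,460,860,000 / 82,200,000 = 29.9375 ‰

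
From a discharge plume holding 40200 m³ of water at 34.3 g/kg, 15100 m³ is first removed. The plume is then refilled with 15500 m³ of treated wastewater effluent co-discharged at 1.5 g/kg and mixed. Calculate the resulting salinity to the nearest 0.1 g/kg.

Remaining after removal: 25,100 m³ at 34.3 g/kg (salt = 860,930)
After addition: salt = 860,930 + 15,500×1.5 = 884,180; volume = 40,600 m³
S = 884,180 / 40,600 = 21.7778 g/kg

21.8 g/kg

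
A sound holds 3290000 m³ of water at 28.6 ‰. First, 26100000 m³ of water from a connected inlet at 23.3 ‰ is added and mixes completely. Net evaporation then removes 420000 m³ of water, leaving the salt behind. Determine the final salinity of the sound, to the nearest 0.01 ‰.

After mixing: salt = 3,290,000×28.6 + 26,100,000×23.3 = 702,224,000; volume = 29,390,000 m³
After evaporation: salt unchanged = 702,224,000; volume = 29,390,000 − 420,000 = 28,970,000 m³
S = 702,224,000 / 28,970,000 = 24.2397 ‰

24.24 ‰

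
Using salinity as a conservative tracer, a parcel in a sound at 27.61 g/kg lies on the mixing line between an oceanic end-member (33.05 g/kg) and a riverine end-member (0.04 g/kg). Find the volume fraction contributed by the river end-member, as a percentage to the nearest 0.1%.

16.5%

Let f be the freshwater fraction. Salt balance per unit volume:
f×0.04 + (1−f)×33.05 = 27.61
f = (33.05 − 27.61) / (33.05 − 0.04) = 5.44/33.01 = 0.1648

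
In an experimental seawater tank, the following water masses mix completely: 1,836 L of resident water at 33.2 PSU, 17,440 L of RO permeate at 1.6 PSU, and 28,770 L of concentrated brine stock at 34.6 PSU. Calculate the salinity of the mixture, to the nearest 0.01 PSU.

22.57 PSU

Salt balance:
salt = 1,836×33.2 + 17,440×1.6 + 28,770×34.6 = 60,955.2 + 27,904 + 995,442 = 1,084,301.2
volume = 1,836 + 17,440 + 28,770 = 48,046 L
S = 1,084,301.2 / 48,046 = 22.568 PSU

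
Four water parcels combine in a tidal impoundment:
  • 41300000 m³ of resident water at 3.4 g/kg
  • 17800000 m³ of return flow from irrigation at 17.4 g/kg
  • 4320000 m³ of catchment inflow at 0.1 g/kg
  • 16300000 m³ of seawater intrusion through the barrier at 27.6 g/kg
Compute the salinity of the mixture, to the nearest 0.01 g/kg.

Mass of salt is conserved:
salt = 41,300,000×3.4 + 17,800,000×17.4 + 4,320,000×0.1 + 16,300,000×27.6 = 140,420,000 + 309,720,000 + 432,000 + 449,880,000 = 900,452,000
volume = 41,300,000 + 17,800,000 + 4,320,000 + 16,300,000 = 79,720,000 m³
S = 900,452,000 / 79,720,000 = 11.2952 g/kg

11.30 g/kg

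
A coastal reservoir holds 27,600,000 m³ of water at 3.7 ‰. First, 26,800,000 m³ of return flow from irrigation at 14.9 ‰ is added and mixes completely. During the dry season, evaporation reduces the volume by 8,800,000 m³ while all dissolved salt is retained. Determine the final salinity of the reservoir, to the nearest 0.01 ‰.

11.00 ‰

After mixing: salt = 27,600,000×3.7 + 26,800,000×14.9 = 501,440,000; volume = 54,400,000 m³
After evaporation: salt unchanged = 501,440,000; volume = 54,400,000 − 8,800,000 = 45,600,000 m³
S = 501,440,000 / 45,600,000 = 10.9965 ‰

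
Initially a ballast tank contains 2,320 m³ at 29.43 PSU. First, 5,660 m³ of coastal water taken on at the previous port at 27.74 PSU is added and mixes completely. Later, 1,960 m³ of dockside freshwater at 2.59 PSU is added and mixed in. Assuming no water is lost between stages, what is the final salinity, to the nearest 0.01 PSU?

Salt balance:
Initial salt = 2,320×29.43 = 68,277.6
After stage 1: salt = 68,277.6 + 5,660×27.74 = 225,286; volume = 7,980 m³; S = 28.231 PSU
After stage 2: salt = 225,286 + 1,960×2.59 = 230,362.4; volume = 9,940 m³
S = 230,362.4 / 9,940 = 23.1753 PSU

23.18 PSU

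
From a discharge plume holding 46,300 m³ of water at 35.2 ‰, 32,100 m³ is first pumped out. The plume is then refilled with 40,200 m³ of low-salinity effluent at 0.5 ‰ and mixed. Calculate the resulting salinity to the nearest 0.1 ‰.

9.6 ‰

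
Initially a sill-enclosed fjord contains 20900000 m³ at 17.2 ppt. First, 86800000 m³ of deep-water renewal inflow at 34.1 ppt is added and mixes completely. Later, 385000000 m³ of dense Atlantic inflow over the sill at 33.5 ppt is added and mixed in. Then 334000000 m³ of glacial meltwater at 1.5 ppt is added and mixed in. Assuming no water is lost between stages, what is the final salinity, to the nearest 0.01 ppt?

20.22 ppt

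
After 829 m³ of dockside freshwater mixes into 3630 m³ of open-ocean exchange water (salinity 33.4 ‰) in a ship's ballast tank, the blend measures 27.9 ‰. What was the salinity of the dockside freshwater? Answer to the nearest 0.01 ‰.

Salt balance: 3,630×33.4 + 829×S = 4,459×27.9
121,242 + 829·S = 124,406.1
S = (124,406.1 − 121,242) / 829 = 3.8168 ‰

3.82 ‰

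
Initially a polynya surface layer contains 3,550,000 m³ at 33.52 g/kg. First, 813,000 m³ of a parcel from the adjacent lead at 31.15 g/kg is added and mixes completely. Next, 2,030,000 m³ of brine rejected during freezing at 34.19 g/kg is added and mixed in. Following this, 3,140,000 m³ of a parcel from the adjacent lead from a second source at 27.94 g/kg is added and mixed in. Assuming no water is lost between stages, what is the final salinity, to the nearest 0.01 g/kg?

31.62 g/kg

Mass of salt is conserved:
Initial salt = 3,550,000×33.52 = 118,996,000
After stage 1: salt = 118,996,000 + 813,000×31.15 = 144,320,950; volume = 4,363,000 m³; S = 33.078 g/kg
After stage 2: salt = 144,320,950 + 2,030,000×34.19 = 213,726,650; volume = 6,393,000 m³; S = 33.431 g/kg
After stage 3: salt = 213,726,650 + 3,140,000×27.94 = 301,458,250; volume = 9,533,000 m³
S = 301,458,250 / 9,533,000 = 31.6226 g/kg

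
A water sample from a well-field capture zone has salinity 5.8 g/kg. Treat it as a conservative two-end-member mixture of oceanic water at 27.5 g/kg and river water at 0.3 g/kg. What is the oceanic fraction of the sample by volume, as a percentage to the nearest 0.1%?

20.2%

Let g be the oceanic fraction. Salt balance per unit volume:
g×27.5 + (1−g)×0.3 = 5.8
g = (5.8 − 0.3) / (27.5 − 0.3) = 5.5/27.2 = 0.2022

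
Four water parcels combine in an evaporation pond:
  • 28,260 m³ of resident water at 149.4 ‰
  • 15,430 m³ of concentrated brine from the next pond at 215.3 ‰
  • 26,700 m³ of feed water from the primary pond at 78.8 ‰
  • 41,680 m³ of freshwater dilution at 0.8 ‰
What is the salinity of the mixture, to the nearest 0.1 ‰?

86.4 ‰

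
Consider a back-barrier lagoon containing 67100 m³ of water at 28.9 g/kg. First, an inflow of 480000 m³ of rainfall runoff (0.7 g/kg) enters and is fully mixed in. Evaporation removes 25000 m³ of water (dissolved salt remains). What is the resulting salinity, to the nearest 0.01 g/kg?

4.36 g/kg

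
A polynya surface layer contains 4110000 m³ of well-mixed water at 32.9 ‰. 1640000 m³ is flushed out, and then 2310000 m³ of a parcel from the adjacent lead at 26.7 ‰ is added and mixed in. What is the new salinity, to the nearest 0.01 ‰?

Remaining after removal: 2,470,000 m³ at 32.9 ‰ (salt = 81,263,000)
After addition: salt = 81,263,000 + 2,310,000×26.7 = 142,940,000; volume = 4,780,000 m³
S = 142,940,000 / 4,780,000 = 29.9038 ‰

29.90 ‰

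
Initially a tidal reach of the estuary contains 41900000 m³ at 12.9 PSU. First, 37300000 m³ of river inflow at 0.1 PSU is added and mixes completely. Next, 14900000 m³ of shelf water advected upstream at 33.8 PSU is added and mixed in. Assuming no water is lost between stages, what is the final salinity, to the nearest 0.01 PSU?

11.14 PSU

Salt balance:
Initial salt = 41,900,000×12.9 = 540,510,000
After stage 1: salt = 540,510,000 + 37,300,000×0.1 = 544,240,000; volume = 79,200,000 m³; S = 6.872 PSU
After stage 2: salt = 544,240,000 + 14,900,000×33.8 = 1,047,860,000; volume = 94,100,000 m³
S = 1,047,860,000 / 94,100,000 = 11.1356 PSU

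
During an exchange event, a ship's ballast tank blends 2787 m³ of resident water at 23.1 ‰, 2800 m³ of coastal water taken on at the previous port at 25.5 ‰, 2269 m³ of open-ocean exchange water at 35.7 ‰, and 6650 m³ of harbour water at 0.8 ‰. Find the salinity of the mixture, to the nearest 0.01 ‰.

15.31 ‰

Weighted by volume,
salt = 2,787×23.1 + 2,800×25.5 + 2,269×35.7 + 6,650×0.8 = 64,379.7 + 71,400 + 81,003.3 + 5,320 = 222,103
volume = 2,787 + 2,800 + 2,269 + 6,650 = 14,506 m³
S = 222,103 / 14,506 = 15.3111 ‰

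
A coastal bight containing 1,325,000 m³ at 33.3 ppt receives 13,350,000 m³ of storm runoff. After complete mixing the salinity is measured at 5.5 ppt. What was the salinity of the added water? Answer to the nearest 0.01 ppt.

2.74 ppt

Salt balance: 1,325,000×33.3 + 13,350,000×S = 14,675,000×5.5
44,122,500 + 13,350,000·S = 80,712,500
S = (80,712,500 − 44,122,500) / 13,350,000 = 2.7408 ppt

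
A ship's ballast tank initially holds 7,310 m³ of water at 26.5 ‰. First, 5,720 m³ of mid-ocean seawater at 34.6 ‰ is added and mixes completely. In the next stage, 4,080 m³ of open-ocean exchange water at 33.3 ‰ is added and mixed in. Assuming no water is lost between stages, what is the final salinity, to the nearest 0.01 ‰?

30.83 ‰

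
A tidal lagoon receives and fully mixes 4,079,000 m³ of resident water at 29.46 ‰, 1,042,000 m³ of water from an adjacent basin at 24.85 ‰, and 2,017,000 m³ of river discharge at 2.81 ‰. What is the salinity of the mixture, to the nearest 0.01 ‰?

21.26 ‰

Salt balance:
salt = 4,079,000×29.46 + 1,042,000×24.85 + 2,017,000×2.81 = 120,167,340 + 25,893,700 + 5,667,770 = 151,728,810
volume = 4,079,000 + 1,042,000 + 2,017,000 = 7,138,000 m³
S = 151,728,810 / 7,138,000 = 21.2565 ‰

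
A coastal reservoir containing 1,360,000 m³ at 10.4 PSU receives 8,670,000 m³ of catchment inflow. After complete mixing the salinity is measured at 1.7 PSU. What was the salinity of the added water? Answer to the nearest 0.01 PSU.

0.34 PSU

Salt balance: 1,360,000×10.4 + 8,670,000×S = 10,030,000×1.7
14,144,000 + 8,670,000·S = 17,051,000
S = (17,051,000 − 14,144,000) / 8,670,000 = 0.3353 PSU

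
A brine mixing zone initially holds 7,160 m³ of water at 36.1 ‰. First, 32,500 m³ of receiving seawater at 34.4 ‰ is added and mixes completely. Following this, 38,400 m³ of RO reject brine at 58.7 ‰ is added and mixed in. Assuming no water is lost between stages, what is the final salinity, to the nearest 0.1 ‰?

Weighted by volume,
Initial salt = 7,160×36.1 = 258,476
After stage 1: salt = 258,476 + 32,500×34.4 = 1,376,476; volume = 39,660 m³; S = 34.707 ‰
After stage 2: salt = 1,376,476 + 38,400×58.7 = 3,630,556; volume = 78,060 m³
S = 3,630,556 / 78,060 = 46.5098 ‰

46.5 ‰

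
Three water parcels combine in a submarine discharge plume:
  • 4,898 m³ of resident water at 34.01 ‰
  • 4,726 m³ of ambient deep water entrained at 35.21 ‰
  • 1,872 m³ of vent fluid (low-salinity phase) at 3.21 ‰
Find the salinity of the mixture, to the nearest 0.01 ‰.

29.49 ‰

Total salt / total volume:
salt = 4,898×34.01 + 4,726×35.21 + 1,872×3.21 = 166,580.98 + 166,402.46 + 6,009.12 = 338,992.56
volume = 4,898 + 4,726 + 1,872 = 11,496 m³
S = 338,992.56 / 11,496 = 29.4879 ‰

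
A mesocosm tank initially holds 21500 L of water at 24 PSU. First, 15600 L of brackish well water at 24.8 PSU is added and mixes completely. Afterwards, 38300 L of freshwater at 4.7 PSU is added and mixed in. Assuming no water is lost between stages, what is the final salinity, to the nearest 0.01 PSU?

14.36 PSU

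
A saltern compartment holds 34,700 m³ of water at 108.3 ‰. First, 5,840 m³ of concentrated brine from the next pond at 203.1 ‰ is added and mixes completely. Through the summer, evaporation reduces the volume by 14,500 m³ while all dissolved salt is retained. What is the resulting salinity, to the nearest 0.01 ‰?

After mixing: salt = 34,700×108.3 + 5,840×203.1 = 4,944,114; volume = 40,540 m³
After evaporation: salt unchanged = 4,944,114; volume = 40,540 − 14,500 = 26,040 m³
S = 4,944,114 / 26,040 = 189.8661 ‰

189.87 ‰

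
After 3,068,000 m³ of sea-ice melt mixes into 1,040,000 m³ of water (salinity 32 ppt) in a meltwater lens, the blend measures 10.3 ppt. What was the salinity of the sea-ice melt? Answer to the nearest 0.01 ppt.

Salt balance: 1,040,000×32 + 3,068,000×S = 4,108,000×10.3
33,280,000 + 3,068,000·S = 42,312,400
S = (42,312,400 − 33,280,000) / 3,068,000 = 2.9441 ppt

2.94 ppt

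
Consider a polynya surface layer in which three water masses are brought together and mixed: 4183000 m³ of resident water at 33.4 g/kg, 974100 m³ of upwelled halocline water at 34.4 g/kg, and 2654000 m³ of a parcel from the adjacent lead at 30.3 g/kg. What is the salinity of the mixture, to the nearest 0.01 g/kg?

32.47 g/kg

Weighted by volume,
salt = 4,183,000×33.4 + 974,100×34.4 + 2,654,000×30.3 = 139,712,200 + 33,509,040 + 80,416,200 = 253,637,440
volume = 4,183,000 + 974,100 + 2,654,000 = 7,811,100 m³
S = 253,637,440 / 7,811,100 = 32.4714 g/kg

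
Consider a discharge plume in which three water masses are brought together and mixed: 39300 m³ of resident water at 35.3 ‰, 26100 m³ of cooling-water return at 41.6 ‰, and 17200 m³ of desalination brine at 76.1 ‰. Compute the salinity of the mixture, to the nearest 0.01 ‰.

45.79 ‰

Weighted by volume,
salt = 39,300×35.3 + 26,100×41.6 + 17,200×76.1 = 1,387,290 + 1,085,760 + 1,308,920 = 3,781,970
volume = 39,300 + 26,100 + 17,200 = 82,600 m³
S = 3,781,970 / 82,600 = 45.7866 ‰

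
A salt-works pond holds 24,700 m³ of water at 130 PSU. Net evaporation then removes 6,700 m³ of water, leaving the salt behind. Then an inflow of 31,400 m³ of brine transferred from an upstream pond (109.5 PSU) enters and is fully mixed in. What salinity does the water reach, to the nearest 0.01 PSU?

After evaporation: salt = 24,700×130 = 3,211,000; volume = 24,700 − 6,700 = 18,000 m³
After mixing: salt = 3,211,000 + 31,400×109.5 = 6,649,300; volume = 18,000 + 31,400 = 49,400 m³
S = 6,649,300 / 49,400 = 134.6012 PSU

134.60 PSU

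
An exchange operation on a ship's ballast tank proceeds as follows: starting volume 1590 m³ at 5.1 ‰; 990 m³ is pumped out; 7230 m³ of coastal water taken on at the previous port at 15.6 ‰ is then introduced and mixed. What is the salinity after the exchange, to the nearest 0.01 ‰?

14.80 ‰

Remaining after removal: 600 m³ at 5.1 ‰ (salt = 3,060)
After addition: salt = 3,060 + 7,230×15.6 = 115,848; volume = 7,830 m³
S = 115,848 / 7,830 = 14.7954 ‰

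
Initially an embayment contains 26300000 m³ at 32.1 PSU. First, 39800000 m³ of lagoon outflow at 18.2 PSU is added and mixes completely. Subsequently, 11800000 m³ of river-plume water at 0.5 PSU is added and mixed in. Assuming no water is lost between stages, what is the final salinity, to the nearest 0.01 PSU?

Conserving salt mass:
Initial salt = 26,300,000×32.1 = 844,230,000
After stage 1: salt = 844,230,000 + 39,800,000×18.2 = 1,568,590,000; volume = 66,100,000 m³; S = 23.731 PSU
After stage 2: salt = 1,568,590,000 + 11,800,000×0.5 = 1,574,490,000; volume = 77,900,000 m³
S = 1,574,490,000 / 77,900,000 = 20.2117 PSU

20.21 PSU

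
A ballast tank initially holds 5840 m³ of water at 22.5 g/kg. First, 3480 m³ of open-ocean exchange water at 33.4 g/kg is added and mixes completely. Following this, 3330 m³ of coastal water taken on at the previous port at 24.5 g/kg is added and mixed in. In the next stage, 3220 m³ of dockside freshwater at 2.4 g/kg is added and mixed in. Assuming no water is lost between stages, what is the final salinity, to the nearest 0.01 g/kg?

21.23 g/kg

Conserving salt mass:
Initial salt = 5,840×22.5 = 131,400
After stage 1: salt = 131,400 + 3,480×33.4 = 247,632; volume = 9,320 m³; S = 26.57 g/kg
After stage 2: salt = 247,632 + 3,330×24.5 = 329,217; volume = 12,650 m³; S = 26.025 g/kg
After stage 3: salt = 329,217 + 3,220×2.4 = 336,945; volume = 15,870 m³
S = 336,945 / 15,870 = 21.2316 g/kg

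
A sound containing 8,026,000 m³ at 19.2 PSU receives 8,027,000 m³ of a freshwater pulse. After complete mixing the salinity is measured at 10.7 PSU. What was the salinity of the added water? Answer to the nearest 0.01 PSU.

2.20 PSU

Salt balance: 8,026,000×19.2 + 8,027,000×S = 16,053,000×10.7
154,099,200 + 8,027,000·S = 171,767,100
S = (171,767,100 − 154,099,200) / 8,027,000 = 2.2011 PSU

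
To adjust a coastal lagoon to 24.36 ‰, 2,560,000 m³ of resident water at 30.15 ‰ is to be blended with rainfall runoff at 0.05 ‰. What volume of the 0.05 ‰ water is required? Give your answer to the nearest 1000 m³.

Salt balance: 2,560,000×30.15 + V×0.05 = (2,560,000+V)×24.36
77,184,000 + 0.05V = 62,361,600 + 24.36V
14,822,400 = 24.31V
V = 609,724.39 m³

610000 m³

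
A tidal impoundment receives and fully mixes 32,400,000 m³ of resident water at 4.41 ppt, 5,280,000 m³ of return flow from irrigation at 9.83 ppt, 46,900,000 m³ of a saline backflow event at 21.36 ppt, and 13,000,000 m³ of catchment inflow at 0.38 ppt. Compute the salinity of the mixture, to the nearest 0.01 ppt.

12.31 ppt

Weighted by volume,
salt = 32,400,000×4.41 + 5,280,000×9.83 + 46,900,000×21.36 + 13,000,000×0.38 = 142,884,000 + 51,902,400 + 1,001,784,000 + 4,940,000 = 1,201,510,400
volume = 32,400,000 + 5,280,000 + 46,900,000 + 13,000,000 = 97,580,000 m³
S = 1,201,510,400 / 97,580,000 = 12.3131 ppt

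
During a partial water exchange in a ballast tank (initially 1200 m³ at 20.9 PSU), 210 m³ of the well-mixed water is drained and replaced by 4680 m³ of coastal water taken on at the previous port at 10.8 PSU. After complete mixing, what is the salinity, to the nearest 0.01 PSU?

Remaining after removal: 990 m³ at 20.9 PSU (salt = 20,691)
After addition: salt = 20,691 + 4,680×10.8 = 71,235; volume = 5,670 m³
S = 71,235 / 5,670 = 12.5635 PSU

12.56 PSU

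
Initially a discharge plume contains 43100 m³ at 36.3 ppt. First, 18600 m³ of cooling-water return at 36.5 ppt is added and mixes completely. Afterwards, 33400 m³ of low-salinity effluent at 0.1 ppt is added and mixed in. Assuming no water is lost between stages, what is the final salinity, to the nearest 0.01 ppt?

23.63 ppt

Salt balance:
Initial salt = 43,100×36.3 = 1,564,530
After stage 1: salt = 1,564,530 + 18,600×36.5 = 2,243,430; volume = 61,700 m³; S = 36.36 ppt
After stage 2: salt = 2,243,430 + 33,400×0.1 = 2,246,770; volume = 95,100 m³
S = 2,246,770 / 95,100 = 23.6253 ppt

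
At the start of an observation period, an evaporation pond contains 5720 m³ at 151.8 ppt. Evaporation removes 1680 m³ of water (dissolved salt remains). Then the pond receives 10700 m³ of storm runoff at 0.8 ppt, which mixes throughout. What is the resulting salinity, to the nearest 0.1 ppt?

59.5 ppt

After evaporation: salt = 5,720×151.8 = 868,296; volume = 5,720 − 1,680 = 4,040 m³
After mixing: salt = 868,296 + 10,700×0.8 = 876,856; volume = 4,040 + 10,700 = 14,740 m³
S = 876,856 / 14,740 = 59.4882 ppt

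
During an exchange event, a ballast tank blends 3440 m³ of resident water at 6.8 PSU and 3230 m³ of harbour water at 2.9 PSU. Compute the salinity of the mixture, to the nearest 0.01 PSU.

Conserving salt mass:
salt = 3,440×6.8 + 3,230×2.9 = 23,392 + 9,367 = 32,759
volume = 3,440 + 3,230 = 6,670 m³
S = 32,759 / 6,670 = 4.9114 PSU

4.91 PSU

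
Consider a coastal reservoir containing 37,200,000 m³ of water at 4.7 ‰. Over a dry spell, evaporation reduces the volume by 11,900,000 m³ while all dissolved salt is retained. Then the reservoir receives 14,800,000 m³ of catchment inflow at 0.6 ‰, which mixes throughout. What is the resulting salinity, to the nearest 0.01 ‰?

After evaporation: salt = 37,200,000×4.7 = 174,840,000; volume = 37,200,000 − 11,900,000 = 25,300,000 m³
After mixing: salt = 174,840,000 + 14,800,000×0.6 = 183,720,000; volume = 25,300,000 + 14,800,000 = 40,100,000 m³
S = 183,720,000 / 40,100,000 = 4.5815 ‰

4.58 ‰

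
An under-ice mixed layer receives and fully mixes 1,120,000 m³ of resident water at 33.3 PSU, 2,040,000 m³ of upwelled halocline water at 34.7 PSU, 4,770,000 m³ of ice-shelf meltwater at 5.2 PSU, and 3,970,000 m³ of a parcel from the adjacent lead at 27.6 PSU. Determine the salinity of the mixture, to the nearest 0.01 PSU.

20.37 PSU

Total salt / total volume:
salt = 1,120,000×33.3 + 2,040,000×34.7 + 4,770,000×5.2 + 3,970,000×27.6 = 37,296,000 + 70,788,000 + 24,804,000 + 109,572,000 = 242,460,000
volume = 1,120,000 + 2,040,000 + 4,770,000 + 3,970,000 = 11,900,000 m³
S = 242,460,000 / 11,900,000 = 20.3748 PSU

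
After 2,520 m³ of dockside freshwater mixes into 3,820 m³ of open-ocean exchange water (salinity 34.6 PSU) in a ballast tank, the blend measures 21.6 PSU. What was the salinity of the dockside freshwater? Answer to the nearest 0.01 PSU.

1.89 PSU

Salt balance: 3,820×34.6 + 2,520×S = 6,340×21.6
132,172 + 2,520·S = 136,944
S = (136,944 − 132,172) / 2,520 = 1.8937 PSU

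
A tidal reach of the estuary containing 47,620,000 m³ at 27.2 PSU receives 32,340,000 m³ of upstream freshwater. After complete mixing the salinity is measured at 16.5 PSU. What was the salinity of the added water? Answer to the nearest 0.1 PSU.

Salt balance: 47,620,000×27.2 + 32,340,000×S = 79,960,000×16.5
1,295,264,000 + 32,340,000·S = 1,319,340,000
S = (1,319,340,000 − 1,295,264,000) / 32,340,000 = 0.7445 PSU

0.7 PSU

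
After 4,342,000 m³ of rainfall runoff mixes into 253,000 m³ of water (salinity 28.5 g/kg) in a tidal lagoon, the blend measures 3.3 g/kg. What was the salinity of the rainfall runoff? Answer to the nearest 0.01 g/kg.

Salt balance: 253,000×28.5 + 4,342,000×S = 4,595,000×3.3
7,210,500 + 4,342,000·S = 15,163,500
S = (15,163,500 − 7,210,500) / 4,342,000 = 1.8316 g/kg

1.83 g/kg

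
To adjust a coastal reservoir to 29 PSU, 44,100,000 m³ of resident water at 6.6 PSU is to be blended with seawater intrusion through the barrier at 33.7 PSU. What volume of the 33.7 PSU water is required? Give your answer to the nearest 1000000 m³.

210000000 m³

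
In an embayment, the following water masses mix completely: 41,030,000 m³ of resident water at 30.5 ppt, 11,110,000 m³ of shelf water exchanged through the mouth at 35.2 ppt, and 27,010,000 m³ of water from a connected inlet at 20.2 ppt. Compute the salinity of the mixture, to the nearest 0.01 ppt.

27.64 ppt

Total salt / total volume:
salt = 41,030,000×30.5 + 11,110,000×35.2 + 27,010,000×20.2 = 1,251,415,000 + 391,072,000 + 545,602,000 = 2,188,089,000
volume = 41,030,000 + 11,110,000 + 27,010,000 = 79,150,000 m³
S = 2,188,089,000 / 79,150,000 = 27.6448 ppt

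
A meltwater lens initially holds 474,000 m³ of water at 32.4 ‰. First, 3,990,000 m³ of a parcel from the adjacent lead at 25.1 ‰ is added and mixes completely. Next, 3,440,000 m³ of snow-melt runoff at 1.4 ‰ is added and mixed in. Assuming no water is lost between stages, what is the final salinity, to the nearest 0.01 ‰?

15.22 ‰

Total salt / total volume:
Initial salt = 474,000×32.4 = 15,357,600
After stage 1: salt = 15,357,600 + 3,990,000×25.1 = 115,506,600; volume = 4,464,000 m³; S = 25.875 ‰
After stage 2: salt = 115,506,600 + 3,440,000×1.4 = 120,322,600; volume = 7,904,000 m³
S = 120,322,600 / 7,904,000 = 15.223 ‰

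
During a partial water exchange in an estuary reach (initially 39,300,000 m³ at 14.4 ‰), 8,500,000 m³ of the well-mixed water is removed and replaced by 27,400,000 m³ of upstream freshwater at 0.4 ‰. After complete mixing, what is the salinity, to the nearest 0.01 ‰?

7.81 ‰

Remaining after removal: 30,800,000 m³ at 14.4 ‰ (salt = 443,520,000)
After addition: salt = 443,520,000 + 27,400,000×0.4 = 454,480,000; volume = 58,200,000 m³
S = 454,480,000 / 58,200,000 = 7.8089 ‰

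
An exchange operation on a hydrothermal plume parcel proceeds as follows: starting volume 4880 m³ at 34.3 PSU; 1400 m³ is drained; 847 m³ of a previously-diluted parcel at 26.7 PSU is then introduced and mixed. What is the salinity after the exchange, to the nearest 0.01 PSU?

32.81 PSU

Remaining after removal: 3,480 m³ at 34.3 PSU (salt = 119,364)
After addition: salt = 119,364 + 847×26.7 = 141,978.9; volume = 4,327 m³
S = 141,978.9 / 4,327 = 32.8123 PSU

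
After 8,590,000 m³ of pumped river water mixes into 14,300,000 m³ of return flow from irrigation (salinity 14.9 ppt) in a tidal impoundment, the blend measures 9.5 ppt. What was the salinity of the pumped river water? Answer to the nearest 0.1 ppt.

0.5 ppt

Salt balance: 14,300,000×14.9 + 8,590,000×S = 22,890,000×9.5
213,070,000 + 8,590,000·S = 217,455,000
S = (217,455,000 − 213,070,000) / 8,590,000 = 0.5105 ppt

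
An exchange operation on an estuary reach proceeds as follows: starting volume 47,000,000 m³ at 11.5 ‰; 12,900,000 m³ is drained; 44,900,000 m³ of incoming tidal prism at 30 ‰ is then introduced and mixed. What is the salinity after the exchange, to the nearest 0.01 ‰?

22.01 ‰

Remaining after removal: 34,100,000 m³ at 11.5 ‰ (salt = 392,150,000)
After addition: salt = 392,150,000 + 44,900,000×30 = 1,739,150,000; volume = 79,000,000 m³
S = 1,739,150,000 / 79,000,000 = 22.0146 ‰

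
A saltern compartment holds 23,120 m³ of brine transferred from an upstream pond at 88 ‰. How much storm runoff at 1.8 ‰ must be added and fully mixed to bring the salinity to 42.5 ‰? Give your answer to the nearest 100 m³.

25800 m³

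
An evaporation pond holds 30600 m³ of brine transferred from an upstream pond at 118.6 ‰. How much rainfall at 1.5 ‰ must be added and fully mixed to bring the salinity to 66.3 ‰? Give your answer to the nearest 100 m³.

24700 m³

Salt balance: 30,600×118.6 + V×1.5 = (30,600+V)×66.3
3,629,160 + 1.5V = 2,028,780 + 66.3V
1,600,380 = 64.8V
V = 24,697.22 m³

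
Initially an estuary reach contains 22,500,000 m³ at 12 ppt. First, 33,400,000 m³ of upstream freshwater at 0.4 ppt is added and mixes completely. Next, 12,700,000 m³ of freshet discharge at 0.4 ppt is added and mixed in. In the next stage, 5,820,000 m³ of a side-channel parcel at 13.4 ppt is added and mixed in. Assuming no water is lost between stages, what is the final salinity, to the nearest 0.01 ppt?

4.92 ppt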